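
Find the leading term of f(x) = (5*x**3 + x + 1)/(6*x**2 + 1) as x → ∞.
5*x/6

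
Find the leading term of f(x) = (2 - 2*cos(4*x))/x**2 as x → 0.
16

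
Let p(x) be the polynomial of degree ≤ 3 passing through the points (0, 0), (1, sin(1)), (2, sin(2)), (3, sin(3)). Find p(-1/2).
-35*sin(1)/16 - 5*sin(3)/16 + 21*sin(2)/16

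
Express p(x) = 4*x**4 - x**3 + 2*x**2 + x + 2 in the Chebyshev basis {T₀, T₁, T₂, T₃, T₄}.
(9/2)T₀ + (1/4)T₁ + (3)T₂ + (-1/4)T₃ + (1/2)T₄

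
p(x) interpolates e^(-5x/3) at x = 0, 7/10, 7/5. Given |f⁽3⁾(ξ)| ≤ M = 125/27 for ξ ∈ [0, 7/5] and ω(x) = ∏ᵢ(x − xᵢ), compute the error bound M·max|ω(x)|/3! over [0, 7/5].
343*sqrt(3)/5832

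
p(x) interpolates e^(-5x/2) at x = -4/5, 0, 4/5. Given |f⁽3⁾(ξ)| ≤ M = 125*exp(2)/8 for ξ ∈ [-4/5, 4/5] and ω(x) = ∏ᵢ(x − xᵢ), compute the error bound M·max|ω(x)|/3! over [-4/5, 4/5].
8*sqrt(3)*exp(2)/27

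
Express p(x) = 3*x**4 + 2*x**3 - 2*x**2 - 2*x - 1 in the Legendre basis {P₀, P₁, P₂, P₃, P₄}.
(-16/15)P₀ + (-4/5)P₁ + (8/21)P₂ + (4/5)P₃ + (24/35)P₄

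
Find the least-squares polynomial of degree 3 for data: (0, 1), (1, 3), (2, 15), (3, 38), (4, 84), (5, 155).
37/42 + (185/252)x + (37/42)x² + (37/36)x³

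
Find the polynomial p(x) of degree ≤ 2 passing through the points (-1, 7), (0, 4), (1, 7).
3*x**2 + 4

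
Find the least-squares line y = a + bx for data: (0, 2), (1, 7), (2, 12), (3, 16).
a = 11/5, b = 47/10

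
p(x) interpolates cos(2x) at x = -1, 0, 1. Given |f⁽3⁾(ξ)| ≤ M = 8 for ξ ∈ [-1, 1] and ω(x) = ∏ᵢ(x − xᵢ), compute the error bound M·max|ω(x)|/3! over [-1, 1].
8*sqrt(3)/27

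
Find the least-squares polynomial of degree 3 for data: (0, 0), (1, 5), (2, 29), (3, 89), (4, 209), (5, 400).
17/126 + (859/756)x + (103/252)x² + (83/27)x³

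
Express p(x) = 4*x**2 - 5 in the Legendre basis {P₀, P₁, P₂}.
(-11/3)P₀ + (8/3)P₂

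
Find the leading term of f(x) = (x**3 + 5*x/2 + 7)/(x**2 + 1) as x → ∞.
x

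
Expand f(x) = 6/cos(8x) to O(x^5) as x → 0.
6 + 192*x**2 + 5120*x**4 + O(x**5)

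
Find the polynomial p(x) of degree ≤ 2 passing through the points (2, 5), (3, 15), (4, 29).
2*x**2 - 3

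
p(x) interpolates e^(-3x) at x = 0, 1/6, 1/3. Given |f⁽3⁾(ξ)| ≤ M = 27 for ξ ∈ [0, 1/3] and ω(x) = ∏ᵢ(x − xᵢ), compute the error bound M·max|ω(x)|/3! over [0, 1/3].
sqrt(3)/216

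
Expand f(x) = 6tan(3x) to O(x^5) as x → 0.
18*x + 54*x**3 + O(x**5)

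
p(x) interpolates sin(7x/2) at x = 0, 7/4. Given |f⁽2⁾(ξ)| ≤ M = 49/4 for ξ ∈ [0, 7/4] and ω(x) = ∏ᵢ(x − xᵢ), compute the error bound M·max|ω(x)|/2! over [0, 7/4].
2401/512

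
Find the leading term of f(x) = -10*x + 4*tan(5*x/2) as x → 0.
125*x**3/6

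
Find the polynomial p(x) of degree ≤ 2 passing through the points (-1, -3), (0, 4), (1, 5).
-3*x**2 + 4*x + 4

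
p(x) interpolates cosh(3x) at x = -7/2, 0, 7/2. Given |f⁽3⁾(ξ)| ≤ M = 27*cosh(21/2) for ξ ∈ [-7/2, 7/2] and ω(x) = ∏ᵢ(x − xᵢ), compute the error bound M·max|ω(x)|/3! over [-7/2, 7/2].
343*sqrt(3)*cosh(21/2)/8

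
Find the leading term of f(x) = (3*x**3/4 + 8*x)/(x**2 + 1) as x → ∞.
3*x/4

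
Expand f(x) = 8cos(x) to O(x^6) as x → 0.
8 - 4*x**2 + x**4/3 + O(x**6)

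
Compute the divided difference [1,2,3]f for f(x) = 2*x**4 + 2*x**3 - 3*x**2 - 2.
59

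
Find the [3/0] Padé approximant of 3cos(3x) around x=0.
3 - 27*x**2/2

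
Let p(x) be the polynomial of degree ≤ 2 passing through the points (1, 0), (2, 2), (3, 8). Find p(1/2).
1/2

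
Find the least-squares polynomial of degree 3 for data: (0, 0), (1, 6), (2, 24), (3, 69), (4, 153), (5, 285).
3/14 + (61/28)x + (27/28)x² + (2)x³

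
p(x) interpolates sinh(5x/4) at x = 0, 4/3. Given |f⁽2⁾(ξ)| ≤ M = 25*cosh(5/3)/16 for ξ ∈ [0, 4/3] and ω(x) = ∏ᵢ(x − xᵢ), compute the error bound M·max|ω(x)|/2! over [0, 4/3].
25*cosh(5/3)/72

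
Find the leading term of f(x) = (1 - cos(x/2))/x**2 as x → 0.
1/8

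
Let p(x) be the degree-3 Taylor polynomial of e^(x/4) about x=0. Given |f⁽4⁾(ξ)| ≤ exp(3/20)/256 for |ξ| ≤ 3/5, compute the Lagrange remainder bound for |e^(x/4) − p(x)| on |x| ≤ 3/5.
27*exp(3/20)/1280000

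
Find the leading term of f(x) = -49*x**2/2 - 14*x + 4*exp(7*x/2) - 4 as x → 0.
343*x**3/12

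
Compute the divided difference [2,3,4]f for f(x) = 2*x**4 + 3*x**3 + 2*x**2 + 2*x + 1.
139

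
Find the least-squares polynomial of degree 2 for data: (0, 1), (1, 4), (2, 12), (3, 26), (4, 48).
9/7 + (-34/35)x + (22/7)x²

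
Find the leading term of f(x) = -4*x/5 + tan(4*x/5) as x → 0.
64*x**3/375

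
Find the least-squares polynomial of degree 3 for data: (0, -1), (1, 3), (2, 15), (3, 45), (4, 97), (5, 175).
-16/21 + (-41/126)x + (50/21)x² + (17/18)x³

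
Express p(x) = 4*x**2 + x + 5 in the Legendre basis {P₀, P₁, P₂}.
(19/3)P₀ + P₁ + (8/3)P₂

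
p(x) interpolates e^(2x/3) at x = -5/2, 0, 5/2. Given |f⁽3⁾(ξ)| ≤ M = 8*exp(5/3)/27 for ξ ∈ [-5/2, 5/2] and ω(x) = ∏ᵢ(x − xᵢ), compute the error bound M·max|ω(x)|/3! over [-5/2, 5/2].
125*sqrt(3)*exp(5/3)/729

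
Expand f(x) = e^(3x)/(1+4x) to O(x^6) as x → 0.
1 - x + 17*x**2/2 - 59*x**3/2 + 971*x**4/8 - 19339*x**5/40 + O(x**6)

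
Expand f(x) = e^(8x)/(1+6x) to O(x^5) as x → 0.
1 + 2*x + 20*x**2 - 104*x**3/3 + 1136*x**4/3 + O(x**5)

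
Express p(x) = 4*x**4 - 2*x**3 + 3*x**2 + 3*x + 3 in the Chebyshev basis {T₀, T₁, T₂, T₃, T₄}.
(6)T₀ + (3/2)T₁ + (7/2)T₂ + (-1/2)T₃ + (1/2)T₄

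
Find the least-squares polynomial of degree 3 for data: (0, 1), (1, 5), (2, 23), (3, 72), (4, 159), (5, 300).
10/9 + (-86/189)x + (457/252)x² + (221/108)x³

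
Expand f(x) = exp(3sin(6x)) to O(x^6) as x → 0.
1 + 18*x + 162*x**2 + 864*x**3 + 2430*x**4 - 7776*x**5/5 + O(x**6)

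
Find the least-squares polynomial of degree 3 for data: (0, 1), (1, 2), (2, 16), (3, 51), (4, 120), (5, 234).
109/126 + (-337/756)x + (25/126)x² + (199/108)x³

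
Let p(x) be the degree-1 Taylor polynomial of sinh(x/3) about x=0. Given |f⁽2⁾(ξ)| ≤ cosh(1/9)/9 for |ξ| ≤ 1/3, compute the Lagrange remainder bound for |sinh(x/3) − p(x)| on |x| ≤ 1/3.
cosh(1/9)/162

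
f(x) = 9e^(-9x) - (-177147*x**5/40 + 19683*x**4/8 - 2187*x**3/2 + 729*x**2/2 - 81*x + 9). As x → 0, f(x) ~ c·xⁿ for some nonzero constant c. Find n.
6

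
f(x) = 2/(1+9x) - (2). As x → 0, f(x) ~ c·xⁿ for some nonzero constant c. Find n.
1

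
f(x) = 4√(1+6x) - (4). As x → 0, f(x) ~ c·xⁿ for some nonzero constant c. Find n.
1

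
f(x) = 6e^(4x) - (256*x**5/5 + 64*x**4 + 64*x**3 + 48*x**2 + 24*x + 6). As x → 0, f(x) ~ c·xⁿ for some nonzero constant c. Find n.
6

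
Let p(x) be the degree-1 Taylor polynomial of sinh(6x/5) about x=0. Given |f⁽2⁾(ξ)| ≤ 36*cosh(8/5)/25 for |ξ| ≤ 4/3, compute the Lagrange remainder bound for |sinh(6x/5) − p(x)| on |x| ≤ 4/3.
32*cosh(8/5)/25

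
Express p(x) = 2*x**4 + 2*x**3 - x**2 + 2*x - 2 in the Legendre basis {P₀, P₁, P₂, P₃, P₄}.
(-29/15)P₀ + (16/5)P₁ + (10/21)P₂ + (4/5)P₃ + (16/35)P₄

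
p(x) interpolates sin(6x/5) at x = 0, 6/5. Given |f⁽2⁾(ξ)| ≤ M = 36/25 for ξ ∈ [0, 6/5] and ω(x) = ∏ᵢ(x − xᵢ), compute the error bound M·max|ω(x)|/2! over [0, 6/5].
162/625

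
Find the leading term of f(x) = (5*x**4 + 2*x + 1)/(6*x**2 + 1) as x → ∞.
5*x**2/6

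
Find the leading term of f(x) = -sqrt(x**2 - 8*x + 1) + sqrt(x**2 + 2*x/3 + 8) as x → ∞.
13/3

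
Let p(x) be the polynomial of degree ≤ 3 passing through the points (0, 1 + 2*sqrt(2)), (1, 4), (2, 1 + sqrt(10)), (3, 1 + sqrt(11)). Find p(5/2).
1/16 + sqrt(2)/8 + 5*sqrt(11)/16 + 15*sqrt(10)/16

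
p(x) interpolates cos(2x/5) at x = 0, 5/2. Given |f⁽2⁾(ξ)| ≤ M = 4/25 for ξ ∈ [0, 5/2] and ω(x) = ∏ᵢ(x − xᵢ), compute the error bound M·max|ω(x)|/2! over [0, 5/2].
1/8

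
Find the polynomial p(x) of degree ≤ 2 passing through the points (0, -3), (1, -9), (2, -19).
-2*x**2 - 4*x - 3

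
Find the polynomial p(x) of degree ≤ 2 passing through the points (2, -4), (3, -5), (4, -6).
-x - 2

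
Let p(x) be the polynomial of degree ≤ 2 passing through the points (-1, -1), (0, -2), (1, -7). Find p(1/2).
-4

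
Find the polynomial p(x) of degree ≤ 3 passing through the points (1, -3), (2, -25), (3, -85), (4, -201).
-3*x**3 - x**2 + 2*x - 1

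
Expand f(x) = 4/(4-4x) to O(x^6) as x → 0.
1 + x + x**2 + x**3 + x**4 + x**5 + O(x**6)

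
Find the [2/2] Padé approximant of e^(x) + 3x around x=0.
(-19*x**2/60 + 19*x/5 + 1)/(-x**2/60 - x/5 + 1)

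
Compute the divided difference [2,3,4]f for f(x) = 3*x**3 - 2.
27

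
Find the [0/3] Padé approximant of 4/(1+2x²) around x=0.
4/(2*x**2 + 1)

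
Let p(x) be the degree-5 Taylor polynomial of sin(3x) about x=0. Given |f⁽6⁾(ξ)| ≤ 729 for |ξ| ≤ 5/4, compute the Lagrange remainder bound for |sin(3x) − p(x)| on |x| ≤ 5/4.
253125/65536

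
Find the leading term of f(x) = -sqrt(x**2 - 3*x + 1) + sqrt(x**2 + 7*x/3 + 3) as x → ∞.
8/3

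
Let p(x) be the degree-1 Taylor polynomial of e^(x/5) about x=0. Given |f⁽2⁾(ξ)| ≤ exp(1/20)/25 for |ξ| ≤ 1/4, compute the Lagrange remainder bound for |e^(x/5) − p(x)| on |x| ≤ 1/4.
exp(1/20)/800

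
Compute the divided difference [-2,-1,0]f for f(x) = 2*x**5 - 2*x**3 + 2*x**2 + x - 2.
-22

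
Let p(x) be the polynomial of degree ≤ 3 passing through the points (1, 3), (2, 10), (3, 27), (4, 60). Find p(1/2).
11/8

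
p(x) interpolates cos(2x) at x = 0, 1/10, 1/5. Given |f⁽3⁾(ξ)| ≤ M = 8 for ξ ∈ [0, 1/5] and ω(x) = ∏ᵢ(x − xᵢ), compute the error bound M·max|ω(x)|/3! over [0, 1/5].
sqrt(3)/3375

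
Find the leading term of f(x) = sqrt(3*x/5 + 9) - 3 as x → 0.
x/10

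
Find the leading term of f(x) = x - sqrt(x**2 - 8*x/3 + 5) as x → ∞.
4/3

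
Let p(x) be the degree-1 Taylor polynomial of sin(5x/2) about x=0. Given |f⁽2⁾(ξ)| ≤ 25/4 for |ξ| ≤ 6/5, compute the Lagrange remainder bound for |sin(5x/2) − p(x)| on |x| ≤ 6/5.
9/2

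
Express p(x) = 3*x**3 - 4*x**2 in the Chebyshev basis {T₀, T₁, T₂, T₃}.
(-2)T₀ + (9/4)T₁ + (-2)T₂ + (3/4)T₃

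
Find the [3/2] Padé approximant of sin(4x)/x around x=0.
(4 - 112*x**2/15)/(4*x**2/5 + 1)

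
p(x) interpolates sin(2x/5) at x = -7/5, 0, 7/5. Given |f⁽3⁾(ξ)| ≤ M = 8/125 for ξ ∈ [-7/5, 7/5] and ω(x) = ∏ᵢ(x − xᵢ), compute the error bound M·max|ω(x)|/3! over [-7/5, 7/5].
2744*sqrt(3)/421875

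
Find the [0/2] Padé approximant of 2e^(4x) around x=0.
2/(8*x**2 - 4*x + 1)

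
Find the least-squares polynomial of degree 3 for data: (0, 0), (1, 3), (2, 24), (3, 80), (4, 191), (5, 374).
-1/42 + (127/252)x + (-5/12)x² + (55/18)x³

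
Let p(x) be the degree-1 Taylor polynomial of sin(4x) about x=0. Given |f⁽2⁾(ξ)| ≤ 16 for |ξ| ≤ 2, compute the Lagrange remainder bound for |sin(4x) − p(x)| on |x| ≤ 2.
32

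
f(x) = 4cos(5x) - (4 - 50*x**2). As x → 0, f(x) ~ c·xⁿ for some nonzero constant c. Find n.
4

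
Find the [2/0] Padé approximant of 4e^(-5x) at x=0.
50*x**2 - 20*x + 4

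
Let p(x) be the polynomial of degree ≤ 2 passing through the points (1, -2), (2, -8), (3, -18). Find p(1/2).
-1/2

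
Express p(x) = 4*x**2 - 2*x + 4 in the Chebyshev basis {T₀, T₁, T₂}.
(6)T₀ + (-2)T₁ + (2)T₂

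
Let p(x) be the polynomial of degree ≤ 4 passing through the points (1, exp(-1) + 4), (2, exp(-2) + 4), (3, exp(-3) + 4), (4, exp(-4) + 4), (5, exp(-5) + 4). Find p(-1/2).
(-2772*exp(3) - 1540*e + 315 + 2970*exp(2) + 1155*exp(4) + 512*exp(5))*exp(-5)/128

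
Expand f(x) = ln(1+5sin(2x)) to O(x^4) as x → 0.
10*x - 50*x**2 + 980*x**3/3 + O(x**4)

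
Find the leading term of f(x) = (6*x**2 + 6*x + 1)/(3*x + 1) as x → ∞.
2*x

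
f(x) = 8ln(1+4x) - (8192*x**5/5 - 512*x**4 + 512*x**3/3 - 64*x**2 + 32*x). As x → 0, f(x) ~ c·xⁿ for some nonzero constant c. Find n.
6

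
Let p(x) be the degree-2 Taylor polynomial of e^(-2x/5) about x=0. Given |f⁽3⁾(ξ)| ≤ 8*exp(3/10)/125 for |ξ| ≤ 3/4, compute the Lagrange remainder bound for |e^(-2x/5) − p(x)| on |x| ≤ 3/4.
9*exp(3/10)/2000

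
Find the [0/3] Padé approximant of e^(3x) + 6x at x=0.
1/(-1305*x**3/2 + 153*x**2/2 - 9*x + 1)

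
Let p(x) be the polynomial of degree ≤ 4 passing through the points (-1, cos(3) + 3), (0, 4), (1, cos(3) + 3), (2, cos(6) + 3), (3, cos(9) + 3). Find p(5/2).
35*cos(9)/128 - 75*cos(3)/128 + 35*cos(6)/32 + 103/32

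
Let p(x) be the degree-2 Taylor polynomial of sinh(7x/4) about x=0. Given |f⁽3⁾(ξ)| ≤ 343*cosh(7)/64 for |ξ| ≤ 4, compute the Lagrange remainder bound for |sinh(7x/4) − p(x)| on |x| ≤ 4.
343*cosh(7)/6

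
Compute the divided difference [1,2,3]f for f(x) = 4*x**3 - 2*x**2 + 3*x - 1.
22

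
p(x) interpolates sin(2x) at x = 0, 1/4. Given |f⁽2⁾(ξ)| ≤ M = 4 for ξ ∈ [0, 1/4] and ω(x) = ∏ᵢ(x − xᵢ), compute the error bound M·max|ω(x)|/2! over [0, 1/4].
1/32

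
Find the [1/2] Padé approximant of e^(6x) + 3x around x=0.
(7*x + 1)/(1 - 2*x)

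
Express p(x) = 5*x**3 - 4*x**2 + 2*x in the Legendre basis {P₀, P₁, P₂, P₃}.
(-4/3)P₀ + (5)P₁ + (-8/3)P₂ + (2)P₃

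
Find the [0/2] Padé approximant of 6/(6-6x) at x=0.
1/(1 - x)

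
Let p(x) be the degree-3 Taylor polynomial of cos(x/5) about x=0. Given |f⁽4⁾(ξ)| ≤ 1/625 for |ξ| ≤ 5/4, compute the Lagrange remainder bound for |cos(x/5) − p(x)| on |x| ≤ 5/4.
1/6144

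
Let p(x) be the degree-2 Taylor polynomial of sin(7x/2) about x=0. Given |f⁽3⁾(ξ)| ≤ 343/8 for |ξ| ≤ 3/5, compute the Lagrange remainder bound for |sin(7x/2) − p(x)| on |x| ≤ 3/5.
3087/2000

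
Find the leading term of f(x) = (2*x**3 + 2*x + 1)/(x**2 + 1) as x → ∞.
2*x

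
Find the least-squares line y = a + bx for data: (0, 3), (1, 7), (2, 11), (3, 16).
a = 14/5, b = 43/10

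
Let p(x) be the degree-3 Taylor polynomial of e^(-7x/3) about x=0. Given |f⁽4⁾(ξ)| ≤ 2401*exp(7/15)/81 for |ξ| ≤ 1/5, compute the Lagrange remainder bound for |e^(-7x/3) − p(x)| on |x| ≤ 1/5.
2401*exp(7/15)/1215000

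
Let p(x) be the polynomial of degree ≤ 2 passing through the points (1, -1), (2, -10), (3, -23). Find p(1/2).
2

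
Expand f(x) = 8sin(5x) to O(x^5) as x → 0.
40*x - 500*x**3/3 + O(x**5)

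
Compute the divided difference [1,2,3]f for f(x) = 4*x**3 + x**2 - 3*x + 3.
25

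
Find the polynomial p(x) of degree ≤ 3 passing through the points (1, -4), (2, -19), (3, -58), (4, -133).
-2*x**3 - x - 1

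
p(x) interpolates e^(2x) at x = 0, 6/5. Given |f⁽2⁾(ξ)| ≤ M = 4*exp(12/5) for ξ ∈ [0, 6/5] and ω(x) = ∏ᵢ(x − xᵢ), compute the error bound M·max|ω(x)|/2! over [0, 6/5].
18*exp(12/5)/25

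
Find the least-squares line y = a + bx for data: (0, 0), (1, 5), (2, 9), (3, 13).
a = 3/10, b = 43/10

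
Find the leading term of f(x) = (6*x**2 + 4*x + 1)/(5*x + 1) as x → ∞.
6*x/5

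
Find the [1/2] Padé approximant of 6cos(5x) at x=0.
6/(25*x**2/2 + 1)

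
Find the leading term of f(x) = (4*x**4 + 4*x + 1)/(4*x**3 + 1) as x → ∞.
x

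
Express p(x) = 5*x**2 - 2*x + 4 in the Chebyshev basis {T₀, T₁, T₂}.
(13/2)T₀ + (-2)T₁ + (5/2)T₂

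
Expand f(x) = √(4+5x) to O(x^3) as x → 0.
2 + 5*x/4 - 25*x**2/64 + O(x**3)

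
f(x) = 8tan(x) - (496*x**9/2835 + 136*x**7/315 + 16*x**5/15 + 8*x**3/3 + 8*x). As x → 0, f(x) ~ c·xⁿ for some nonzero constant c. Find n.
11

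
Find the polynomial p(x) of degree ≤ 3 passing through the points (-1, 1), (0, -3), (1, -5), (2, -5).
x**2 - 3*x - 3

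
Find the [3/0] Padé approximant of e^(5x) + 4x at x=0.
125*x**3/6 + 25*x**2/2 + 9*x + 1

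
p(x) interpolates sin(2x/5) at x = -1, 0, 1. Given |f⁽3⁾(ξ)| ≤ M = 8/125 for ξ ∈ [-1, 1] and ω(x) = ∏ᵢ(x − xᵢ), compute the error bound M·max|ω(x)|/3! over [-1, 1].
8*sqrt(3)/3375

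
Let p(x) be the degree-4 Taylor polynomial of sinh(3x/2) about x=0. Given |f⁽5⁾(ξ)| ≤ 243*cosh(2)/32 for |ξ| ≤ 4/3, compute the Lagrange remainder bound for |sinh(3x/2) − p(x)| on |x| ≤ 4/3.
4*cosh(2)/15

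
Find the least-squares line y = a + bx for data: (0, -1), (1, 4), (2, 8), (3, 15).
a = -13/10, b = 26/5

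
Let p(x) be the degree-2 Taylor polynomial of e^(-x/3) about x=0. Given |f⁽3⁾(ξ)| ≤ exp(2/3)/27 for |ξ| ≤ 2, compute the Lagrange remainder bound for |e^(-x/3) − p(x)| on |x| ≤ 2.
4*exp(2/3)/81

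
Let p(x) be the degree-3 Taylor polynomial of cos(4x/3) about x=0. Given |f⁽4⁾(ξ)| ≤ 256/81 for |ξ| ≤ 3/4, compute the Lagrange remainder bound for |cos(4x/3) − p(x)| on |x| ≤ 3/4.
1/24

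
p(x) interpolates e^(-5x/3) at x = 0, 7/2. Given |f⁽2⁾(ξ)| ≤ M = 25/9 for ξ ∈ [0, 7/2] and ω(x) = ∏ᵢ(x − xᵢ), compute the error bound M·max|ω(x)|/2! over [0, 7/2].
1225/288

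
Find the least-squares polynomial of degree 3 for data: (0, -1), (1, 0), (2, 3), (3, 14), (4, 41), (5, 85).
-6/7 + (19/21)x + (-37/28)x² + (11/12)x³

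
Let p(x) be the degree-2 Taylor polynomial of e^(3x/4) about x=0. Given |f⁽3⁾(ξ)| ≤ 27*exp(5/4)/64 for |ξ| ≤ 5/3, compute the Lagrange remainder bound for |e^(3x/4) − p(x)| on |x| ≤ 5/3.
125*exp(5/4)/384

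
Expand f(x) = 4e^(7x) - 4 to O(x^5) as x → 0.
28*x + 98*x**2 + 686*x**3/3 + 2401*x**4/6 + O(x**5)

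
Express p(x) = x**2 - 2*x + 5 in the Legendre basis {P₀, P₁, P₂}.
(16/3)P₀ + (-2)P₁ + (2/3)P₂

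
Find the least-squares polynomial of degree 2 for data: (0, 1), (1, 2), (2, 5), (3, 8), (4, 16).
6/5 + (-2/5)x + x²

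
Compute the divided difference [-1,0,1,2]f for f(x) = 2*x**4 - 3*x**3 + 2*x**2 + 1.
1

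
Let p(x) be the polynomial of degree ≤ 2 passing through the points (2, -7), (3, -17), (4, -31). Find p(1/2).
1/2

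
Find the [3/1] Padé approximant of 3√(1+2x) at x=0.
(-3*x**3/8 + 9*x**2/4 + 27*x/4 + 3)/(5*x/4 + 1)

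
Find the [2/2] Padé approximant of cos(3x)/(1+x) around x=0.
(-99*x**2/28 - 3*x/14 + 1)/(3*x**2/4 + 11*x/14 + 1)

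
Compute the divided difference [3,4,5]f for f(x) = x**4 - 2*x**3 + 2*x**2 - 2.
75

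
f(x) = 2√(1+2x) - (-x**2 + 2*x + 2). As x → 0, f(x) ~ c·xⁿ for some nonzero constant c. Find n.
3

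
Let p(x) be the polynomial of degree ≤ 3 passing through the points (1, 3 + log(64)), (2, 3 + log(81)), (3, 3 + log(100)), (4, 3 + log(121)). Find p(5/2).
3 + log(45*11**(7/8)*2**(3/4)*3**(1/4)*5**(1/8)/11)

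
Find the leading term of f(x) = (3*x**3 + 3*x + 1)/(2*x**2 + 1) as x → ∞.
3*x/2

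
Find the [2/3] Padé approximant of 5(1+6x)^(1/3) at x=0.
(70*x**2 + 40*x + 5)/(-4*x**3/3 + 6*x**2 + 6*x + 1)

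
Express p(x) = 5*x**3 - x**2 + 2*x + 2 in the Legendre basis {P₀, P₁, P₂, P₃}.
(5/3)P₀ + (5)P₁ + (-2/3)P₂ + (2)P₃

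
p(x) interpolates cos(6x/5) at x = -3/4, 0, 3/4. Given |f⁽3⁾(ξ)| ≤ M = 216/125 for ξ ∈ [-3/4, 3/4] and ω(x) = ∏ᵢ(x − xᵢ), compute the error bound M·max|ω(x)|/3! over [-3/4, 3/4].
27*sqrt(3)/1000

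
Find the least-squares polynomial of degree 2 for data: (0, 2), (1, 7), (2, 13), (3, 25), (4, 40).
81/35 + (69/35)x + (13/7)x²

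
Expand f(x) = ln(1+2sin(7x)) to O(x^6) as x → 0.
14*x - 98*x**2 + 2401*x**3/3 - 24010*x**4/3 + 1025227*x**5/12 + O(x**6)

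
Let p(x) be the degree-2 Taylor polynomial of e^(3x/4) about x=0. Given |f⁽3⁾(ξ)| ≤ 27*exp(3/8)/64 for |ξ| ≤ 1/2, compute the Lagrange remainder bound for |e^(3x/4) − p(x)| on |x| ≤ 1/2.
9*exp(3/8)/1024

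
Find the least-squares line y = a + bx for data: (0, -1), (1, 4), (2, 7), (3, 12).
a = -4/5, b = 21/5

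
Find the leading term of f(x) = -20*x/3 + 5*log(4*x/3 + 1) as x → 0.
-40*x**2/9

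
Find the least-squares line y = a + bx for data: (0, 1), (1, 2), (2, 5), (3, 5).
a = 1, b = 3/2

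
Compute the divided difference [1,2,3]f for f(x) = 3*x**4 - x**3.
69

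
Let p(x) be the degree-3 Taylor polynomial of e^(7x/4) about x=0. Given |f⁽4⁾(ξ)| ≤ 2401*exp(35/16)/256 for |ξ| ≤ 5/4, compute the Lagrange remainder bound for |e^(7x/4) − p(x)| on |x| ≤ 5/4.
1500625*exp(35/16)/1572864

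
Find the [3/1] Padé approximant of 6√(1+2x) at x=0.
(-3*x**3/4 + 9*x**2/2 + 27*x/2 + 6)/(5*x/4 + 1)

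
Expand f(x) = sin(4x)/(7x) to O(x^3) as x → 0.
4/7 - 32*x**2/21 + O(x**3)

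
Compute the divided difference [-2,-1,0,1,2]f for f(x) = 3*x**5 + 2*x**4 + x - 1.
2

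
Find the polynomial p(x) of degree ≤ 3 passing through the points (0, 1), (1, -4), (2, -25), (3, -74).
-2*x**3 - 2*x**2 - x + 1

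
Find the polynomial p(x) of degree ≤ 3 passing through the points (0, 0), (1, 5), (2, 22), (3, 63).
2*x**3 + 3*x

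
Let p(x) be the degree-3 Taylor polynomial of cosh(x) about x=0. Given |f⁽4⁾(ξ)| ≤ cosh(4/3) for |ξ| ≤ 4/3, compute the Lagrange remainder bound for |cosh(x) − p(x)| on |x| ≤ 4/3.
32*cosh(4/3)/243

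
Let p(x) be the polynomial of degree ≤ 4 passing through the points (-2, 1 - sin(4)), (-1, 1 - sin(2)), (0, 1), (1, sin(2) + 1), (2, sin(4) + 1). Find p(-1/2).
-5*sin(2)/8 + sin(4)/16 + 1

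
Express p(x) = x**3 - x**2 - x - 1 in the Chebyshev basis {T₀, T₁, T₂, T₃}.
(-3/2)T₀ + (-1/4)T₁ + (-1/2)T₂ + (1/4)T₃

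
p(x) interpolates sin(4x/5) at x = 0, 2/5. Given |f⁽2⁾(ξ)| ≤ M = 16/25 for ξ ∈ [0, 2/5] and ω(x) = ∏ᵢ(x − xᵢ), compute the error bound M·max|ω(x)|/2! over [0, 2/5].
8/625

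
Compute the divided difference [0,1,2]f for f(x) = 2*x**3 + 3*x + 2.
6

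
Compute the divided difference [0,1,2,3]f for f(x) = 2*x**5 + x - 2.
50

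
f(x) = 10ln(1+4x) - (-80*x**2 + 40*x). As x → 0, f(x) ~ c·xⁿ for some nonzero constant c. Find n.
3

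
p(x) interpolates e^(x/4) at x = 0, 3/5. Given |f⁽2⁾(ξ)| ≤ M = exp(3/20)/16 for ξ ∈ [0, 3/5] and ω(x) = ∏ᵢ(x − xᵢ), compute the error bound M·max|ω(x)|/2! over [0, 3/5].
9*exp(3/20)/3200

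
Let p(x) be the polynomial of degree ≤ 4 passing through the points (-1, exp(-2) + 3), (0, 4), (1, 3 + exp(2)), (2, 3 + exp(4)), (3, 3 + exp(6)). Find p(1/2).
(-5 + (-20*exp(4) + 444 + 90*exp(2) + 3*exp(6))*exp(2))*exp(-2)/128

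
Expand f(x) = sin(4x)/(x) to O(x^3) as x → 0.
4 - 32*x**2/3 + O(x**3)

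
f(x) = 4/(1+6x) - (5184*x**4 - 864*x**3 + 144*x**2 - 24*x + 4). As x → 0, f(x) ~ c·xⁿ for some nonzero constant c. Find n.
5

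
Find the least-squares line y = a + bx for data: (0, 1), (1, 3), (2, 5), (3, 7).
a = 1, b = 2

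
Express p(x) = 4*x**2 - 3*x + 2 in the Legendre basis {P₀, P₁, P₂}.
(10/3)P₀ + (-3)P₁ + (8/3)P₂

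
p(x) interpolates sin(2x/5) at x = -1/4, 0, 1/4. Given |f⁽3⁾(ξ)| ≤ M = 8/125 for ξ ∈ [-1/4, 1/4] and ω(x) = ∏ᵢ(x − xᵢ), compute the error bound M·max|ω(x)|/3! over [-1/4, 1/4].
sqrt(3)/27000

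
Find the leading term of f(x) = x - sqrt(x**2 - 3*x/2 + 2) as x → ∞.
3/4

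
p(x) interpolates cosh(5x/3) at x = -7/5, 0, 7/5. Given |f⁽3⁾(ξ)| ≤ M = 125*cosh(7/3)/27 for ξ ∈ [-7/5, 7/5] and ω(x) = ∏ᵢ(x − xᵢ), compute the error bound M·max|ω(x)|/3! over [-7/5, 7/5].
343*sqrt(3)*cosh(7/3)/729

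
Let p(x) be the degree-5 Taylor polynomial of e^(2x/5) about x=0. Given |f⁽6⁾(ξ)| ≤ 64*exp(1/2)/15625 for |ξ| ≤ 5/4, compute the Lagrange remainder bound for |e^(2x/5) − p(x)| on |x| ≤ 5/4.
exp(1/2)/46080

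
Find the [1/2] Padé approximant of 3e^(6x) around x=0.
(6*x + 3)/(6*x**2 - 4*x + 1)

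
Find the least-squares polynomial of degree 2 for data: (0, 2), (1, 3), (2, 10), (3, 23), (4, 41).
67/35 + (-57/35)x + (20/7)x²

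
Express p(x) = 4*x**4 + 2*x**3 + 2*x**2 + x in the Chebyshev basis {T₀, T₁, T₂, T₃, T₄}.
(5/2)T₀ + (5/2)T₁ + (3)T₂ + (1/2)T₃ + (1/2)T₄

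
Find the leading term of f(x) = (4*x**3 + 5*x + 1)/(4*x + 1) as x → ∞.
x**2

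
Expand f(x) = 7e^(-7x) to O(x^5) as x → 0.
7 - 49*x + 343*x**2/2 - 2401*x**3/6 + 16807*x**4/24 + O(x**5)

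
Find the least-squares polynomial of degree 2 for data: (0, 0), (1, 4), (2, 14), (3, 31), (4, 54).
1/35 + (9/14)x + (45/14)x²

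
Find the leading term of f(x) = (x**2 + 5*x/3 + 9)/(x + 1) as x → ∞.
x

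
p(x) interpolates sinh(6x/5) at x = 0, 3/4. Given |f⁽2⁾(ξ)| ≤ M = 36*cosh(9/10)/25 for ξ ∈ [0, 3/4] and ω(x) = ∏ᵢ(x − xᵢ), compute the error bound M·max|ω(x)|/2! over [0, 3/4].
81*cosh(9/10)/800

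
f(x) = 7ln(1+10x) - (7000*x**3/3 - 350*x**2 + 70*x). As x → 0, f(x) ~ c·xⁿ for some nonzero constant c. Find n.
4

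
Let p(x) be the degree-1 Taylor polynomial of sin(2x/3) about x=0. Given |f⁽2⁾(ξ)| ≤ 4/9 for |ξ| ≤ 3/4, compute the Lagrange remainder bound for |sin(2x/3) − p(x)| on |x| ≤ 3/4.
1/8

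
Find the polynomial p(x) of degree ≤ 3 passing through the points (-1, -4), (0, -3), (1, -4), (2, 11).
3*x**3 - x**2 - 3*x - 3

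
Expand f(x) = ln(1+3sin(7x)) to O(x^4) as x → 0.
21*x - 441*x**2/2 + 5831*x**3/2 + O(x**4)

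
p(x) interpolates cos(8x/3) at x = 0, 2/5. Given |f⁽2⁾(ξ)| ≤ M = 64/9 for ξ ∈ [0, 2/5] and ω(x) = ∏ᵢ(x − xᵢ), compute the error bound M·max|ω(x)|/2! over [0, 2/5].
32/225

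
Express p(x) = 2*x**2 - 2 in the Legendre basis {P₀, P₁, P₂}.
(-4/3)P₀ + (4/3)P₂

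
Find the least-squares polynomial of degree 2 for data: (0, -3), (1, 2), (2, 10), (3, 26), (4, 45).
-20/7 + (12/7)x + (18/7)x²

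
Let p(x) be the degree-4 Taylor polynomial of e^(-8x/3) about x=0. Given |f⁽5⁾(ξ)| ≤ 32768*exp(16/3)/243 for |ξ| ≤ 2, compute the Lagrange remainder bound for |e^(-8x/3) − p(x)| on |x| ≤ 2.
131072*exp(16/3)/3645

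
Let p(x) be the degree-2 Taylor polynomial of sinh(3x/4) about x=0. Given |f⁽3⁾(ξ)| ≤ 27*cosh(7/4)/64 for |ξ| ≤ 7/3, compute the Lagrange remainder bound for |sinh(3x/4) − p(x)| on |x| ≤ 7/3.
343*cosh(7/4)/384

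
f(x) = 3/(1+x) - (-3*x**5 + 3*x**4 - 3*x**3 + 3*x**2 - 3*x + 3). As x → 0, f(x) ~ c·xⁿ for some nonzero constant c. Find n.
6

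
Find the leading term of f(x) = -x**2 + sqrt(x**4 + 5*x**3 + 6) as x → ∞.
5*x/2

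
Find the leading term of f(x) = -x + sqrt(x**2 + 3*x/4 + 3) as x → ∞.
3/8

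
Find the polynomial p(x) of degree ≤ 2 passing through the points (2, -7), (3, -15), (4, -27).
-2*x**2 + 2*x - 3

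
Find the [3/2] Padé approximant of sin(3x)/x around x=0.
(3 - 63*x**2/20)/(9*x**2/20 + 1)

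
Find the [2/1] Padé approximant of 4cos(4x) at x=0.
4 - 32*x**2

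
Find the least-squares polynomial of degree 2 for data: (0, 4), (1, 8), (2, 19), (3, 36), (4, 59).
136/35 + (43/35)x + (22/7)x²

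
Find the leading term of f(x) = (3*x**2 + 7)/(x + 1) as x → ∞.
3*x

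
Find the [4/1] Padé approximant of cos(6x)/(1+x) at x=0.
(54*x**4 - 18*x**2 + 1)/(x + 1)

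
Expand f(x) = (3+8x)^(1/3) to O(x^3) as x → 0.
3**(1/3) + 8*3**(1/3)*x/9 - 64*3**(1/3)*x**2/81 + O(x**3)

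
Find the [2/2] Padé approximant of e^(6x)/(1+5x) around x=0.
(78*x**2/11 + 43*x/11 + 1)/(-97*x**2/11 + 32*x/11 + 1)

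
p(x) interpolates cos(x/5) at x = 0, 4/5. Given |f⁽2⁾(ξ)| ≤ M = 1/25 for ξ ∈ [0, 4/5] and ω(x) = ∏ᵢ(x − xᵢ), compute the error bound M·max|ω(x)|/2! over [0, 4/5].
2/625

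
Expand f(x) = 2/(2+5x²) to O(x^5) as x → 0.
1 - 5*x**2/2 + 25*x**4/4 + O(x**5)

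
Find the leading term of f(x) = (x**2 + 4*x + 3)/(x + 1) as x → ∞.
x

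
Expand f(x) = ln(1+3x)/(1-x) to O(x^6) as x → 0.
3*x - 3*x**2/2 + 15*x**3/2 - 51*x**4/4 + 717*x**5/20 + O(x**6)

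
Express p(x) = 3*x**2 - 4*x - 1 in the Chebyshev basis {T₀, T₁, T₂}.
(1/2)T₀ + (-4)T₁ + (3/2)T₂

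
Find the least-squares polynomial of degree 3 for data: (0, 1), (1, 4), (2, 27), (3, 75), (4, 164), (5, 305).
13/18 + (-211/756)x + (653/252)x² + (52/27)x³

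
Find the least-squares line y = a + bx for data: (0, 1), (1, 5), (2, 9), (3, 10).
a = 8/5, b = 31/10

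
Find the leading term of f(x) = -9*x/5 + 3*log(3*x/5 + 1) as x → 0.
-27*x**2/50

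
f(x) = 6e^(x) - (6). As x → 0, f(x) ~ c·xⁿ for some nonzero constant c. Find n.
1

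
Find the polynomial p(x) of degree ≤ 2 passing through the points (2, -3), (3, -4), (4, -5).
-x - 1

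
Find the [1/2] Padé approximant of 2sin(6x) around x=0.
12*x/(6*x**2 + 1)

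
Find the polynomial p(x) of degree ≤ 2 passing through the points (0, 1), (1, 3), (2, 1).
-2*x**2 + 4*x + 1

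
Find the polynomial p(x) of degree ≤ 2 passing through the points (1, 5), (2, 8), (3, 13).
x**2 + 4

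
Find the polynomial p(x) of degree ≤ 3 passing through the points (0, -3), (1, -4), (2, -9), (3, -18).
-2*x**2 + x - 3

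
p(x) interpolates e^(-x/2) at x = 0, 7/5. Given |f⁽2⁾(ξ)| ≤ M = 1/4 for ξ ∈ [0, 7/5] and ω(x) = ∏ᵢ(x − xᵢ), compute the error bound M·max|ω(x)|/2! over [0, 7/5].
49/800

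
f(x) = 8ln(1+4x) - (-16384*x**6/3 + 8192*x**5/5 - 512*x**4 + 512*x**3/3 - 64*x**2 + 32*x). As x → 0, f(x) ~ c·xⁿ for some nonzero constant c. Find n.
7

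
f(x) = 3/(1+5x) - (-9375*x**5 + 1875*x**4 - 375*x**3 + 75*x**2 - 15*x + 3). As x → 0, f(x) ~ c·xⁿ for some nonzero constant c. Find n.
6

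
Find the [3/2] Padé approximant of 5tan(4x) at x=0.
(-64*x**3/3 + 20*x)/(1 - 32*x**2/5)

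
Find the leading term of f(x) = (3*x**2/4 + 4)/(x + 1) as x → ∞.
3*x/4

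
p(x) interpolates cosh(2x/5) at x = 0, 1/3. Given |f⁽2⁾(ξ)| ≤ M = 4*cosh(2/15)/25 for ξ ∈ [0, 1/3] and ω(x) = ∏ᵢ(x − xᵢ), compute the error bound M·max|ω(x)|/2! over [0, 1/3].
cosh(2/15)/450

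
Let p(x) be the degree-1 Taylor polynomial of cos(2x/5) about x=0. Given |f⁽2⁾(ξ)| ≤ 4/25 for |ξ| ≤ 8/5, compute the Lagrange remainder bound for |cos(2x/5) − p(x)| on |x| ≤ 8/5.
128/625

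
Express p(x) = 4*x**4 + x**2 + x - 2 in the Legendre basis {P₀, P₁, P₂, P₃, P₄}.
(-13/15)P₀ + P₁ + (62/21)P₂ + (32/35)P₄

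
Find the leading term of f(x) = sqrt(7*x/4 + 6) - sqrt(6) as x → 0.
7*sqrt(6)*x/48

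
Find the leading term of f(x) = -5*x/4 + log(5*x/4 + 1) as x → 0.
-25*x**2/32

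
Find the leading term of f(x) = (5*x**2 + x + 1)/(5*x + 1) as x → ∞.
x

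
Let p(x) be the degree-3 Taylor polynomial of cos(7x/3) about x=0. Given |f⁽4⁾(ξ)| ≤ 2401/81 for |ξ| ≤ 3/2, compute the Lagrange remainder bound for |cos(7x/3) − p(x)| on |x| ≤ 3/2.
2401/384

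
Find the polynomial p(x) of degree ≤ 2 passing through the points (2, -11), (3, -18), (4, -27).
-x**2 - 2*x - 3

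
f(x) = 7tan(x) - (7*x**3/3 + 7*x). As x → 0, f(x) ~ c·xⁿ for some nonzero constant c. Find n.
5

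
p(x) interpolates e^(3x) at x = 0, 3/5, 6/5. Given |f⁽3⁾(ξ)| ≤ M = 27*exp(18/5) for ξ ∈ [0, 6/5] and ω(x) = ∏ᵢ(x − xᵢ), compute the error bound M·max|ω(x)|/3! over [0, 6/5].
27*sqrt(3)*exp(18/5)/125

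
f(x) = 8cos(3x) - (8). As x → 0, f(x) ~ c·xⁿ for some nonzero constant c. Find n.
2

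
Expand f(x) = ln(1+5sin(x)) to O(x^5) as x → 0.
5*x - 25*x**2/2 + 245*x**3/6 - 1825*x**4/12 + O(x**5)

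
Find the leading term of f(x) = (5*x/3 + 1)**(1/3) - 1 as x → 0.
5*x/9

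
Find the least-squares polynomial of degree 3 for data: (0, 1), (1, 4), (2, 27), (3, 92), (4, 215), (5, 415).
8/7 + (-7/3)x + (45/28)x² + (37/12)x³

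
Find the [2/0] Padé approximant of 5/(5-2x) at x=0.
4*x**2/25 + 2*x/5 + 1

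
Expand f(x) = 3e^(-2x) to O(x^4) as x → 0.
3 - 6*x + 6*x**2 - 4*x**3 + O(x**4)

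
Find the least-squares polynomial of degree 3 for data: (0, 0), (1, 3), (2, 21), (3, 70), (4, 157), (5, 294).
25/126 + (-2269/756)x + (827/252)x² + (49/27)x³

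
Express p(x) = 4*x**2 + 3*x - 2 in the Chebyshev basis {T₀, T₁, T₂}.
(3)T₁ + (2)T₂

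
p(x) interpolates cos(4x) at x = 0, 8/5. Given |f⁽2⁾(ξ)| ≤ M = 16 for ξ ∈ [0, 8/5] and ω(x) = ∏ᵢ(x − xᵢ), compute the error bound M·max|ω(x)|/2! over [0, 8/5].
128/25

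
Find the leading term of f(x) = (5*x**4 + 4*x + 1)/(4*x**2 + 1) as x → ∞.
5*x**2/4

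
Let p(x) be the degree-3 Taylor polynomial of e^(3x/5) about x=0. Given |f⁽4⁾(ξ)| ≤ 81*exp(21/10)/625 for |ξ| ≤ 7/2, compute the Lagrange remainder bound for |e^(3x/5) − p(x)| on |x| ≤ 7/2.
64827*exp(21/10)/80000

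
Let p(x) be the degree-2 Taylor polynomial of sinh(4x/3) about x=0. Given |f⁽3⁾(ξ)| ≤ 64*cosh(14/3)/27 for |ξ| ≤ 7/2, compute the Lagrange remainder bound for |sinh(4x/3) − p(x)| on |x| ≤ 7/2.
1372*cosh(14/3)/81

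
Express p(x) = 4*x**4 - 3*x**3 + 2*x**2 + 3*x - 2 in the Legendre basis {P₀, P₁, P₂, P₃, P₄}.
(-8/15)P₀ + (6/5)P₁ + (76/21)P₂ + (-6/5)P₃ + (32/35)P₄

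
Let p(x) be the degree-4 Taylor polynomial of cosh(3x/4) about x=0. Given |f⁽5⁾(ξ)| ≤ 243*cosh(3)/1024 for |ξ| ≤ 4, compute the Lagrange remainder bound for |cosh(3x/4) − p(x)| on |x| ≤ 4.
81*cosh(3)/40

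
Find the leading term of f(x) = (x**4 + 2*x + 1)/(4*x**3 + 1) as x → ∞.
x/4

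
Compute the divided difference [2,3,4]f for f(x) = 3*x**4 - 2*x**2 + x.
163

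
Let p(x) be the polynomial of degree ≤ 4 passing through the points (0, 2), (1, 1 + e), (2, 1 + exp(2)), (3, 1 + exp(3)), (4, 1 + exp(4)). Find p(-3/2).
-385*exp(3)/32 - 693*e/32 + 1283/128 + 315*exp(4)/128 + 1485*exp(2)/64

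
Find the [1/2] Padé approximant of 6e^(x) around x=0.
(2*x + 6)/(x**2/6 - 2*x/3 + 1)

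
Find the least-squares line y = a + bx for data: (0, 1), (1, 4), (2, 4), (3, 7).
a = 13/10, b = 9/5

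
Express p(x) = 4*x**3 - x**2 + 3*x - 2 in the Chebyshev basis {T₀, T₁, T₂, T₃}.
(-5/2)T₀ + (6)T₁ + (-1/2)T₂ + T₃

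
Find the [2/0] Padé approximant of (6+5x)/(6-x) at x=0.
x**2/6 + x + 1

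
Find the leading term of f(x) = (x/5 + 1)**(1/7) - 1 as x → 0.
x/35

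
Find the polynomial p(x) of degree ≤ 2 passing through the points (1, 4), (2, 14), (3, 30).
3*x**2 + x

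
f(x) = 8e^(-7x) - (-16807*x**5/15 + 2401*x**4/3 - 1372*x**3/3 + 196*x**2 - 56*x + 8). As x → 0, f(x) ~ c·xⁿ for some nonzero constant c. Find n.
6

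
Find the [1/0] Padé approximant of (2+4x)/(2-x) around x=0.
5*x/2 + 1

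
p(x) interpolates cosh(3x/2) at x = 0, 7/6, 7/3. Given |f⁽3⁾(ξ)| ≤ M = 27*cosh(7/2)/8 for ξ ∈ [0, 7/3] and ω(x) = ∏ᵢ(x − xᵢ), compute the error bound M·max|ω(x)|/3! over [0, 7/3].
343*sqrt(3)*cosh(7/2)/1728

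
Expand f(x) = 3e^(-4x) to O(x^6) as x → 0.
3 - 12*x + 24*x**2 - 32*x**3 + 32*x**4 - 128*x**5/5 + O(x**6)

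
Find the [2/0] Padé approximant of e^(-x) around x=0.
x**2/2 - x + 1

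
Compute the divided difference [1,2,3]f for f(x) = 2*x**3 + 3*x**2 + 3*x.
15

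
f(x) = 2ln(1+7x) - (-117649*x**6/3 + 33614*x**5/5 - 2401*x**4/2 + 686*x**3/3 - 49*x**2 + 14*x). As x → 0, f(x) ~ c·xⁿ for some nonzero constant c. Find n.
7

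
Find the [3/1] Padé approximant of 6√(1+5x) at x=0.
(-375*x**3/32 + 225*x**2/8 + 135*x/4 + 6)/(25*x/8 + 1)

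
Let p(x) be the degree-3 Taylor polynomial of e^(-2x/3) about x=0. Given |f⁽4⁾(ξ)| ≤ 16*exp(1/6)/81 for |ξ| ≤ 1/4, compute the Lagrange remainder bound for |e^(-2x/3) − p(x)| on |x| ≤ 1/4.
exp(1/6)/31104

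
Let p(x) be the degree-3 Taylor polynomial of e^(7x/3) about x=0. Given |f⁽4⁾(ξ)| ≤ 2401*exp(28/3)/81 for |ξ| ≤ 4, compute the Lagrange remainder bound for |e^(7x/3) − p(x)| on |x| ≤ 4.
76832*exp(28/3)/243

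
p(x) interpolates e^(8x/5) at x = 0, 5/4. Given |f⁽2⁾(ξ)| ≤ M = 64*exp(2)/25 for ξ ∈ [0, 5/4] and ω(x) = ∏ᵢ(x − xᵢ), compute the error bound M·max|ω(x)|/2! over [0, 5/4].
exp(2)/2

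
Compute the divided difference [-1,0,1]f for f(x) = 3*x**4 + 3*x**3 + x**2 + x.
4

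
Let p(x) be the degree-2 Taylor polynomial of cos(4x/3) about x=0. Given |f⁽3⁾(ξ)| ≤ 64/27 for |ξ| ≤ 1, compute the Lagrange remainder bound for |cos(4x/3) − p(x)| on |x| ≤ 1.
32/81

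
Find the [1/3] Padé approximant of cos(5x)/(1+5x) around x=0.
(1 - 25*x/12)/(875*x**3/24 + 25*x**2/12 + 35*x/12 + 1)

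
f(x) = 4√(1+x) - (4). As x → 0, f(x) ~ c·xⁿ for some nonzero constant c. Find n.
1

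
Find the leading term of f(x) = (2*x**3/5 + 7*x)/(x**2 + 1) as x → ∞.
2*x/5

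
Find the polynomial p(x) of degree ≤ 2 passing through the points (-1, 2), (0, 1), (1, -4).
-2*x**2 - 3*x + 1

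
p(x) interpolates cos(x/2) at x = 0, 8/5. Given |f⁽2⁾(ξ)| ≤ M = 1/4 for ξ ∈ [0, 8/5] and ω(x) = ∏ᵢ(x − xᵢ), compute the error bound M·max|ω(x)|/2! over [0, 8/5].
2/25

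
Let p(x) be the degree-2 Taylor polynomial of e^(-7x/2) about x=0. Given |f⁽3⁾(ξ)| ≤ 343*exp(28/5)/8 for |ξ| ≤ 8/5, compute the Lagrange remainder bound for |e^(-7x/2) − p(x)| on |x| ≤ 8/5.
10976*exp(28/5)/375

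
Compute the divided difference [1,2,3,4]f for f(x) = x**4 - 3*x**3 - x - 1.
7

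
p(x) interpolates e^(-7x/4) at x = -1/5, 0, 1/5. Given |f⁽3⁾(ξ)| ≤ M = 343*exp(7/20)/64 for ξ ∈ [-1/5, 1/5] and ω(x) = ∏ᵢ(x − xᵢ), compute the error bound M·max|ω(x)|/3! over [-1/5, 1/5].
343*sqrt(3)*exp(7/20)/216000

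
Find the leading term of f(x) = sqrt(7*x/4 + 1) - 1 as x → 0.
7*x/8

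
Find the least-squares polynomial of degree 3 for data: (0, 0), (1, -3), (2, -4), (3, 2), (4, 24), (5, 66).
(-65/42)x + (-69/28)x² + (13/12)x³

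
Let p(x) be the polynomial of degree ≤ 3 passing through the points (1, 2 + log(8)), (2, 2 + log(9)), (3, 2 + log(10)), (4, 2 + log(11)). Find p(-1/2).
log(104857600000000*11**(13/16)*2**(1/8)*3**(3/8)*5**(7/16)/375913713056211) + 2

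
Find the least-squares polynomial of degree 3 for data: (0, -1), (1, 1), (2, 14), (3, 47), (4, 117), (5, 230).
-61/63 + (20/27)x + (-169/252)x² + (211/108)x³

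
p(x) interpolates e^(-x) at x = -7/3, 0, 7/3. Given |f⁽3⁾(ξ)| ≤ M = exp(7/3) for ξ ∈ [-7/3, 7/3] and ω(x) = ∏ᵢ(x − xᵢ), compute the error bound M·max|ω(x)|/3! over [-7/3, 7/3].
343*sqrt(3)*exp(7/3)/729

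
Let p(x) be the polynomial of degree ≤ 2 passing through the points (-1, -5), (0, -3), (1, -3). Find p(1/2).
-11/4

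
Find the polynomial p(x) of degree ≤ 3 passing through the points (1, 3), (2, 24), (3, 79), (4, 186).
3*x**3 - x**2 + 3*x - 2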